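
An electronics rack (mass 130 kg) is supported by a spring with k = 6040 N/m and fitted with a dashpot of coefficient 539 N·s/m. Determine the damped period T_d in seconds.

0.968 s

ω_n = √(k/m) = √(6040/130) = 6.816 rad/s.
Critical damping c_c = 2√(k·m) = 2√(6040 × 130) = 1772 N·s/m, so ζ = c/c_c = 539/1772 = 0.3041.
ω_d = ω_n√(1 − ζ²) = 6.816 × √(1 − 0.0925) = 6.493 rad/s.
T_d = 2π/ω_d = 0.9676 s.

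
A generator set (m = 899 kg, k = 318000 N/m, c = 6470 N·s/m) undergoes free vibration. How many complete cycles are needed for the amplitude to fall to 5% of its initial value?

3 cycles

ζ = c/(2√(km)) = 6470/(2√(318000 × 899)) = 6470/33820 = 0.1913.
Logarithmic decrement δ = 2πζ/√(1 − ζ²) = 2π × 0.1913/√(1 − 0.0366) = 1.225.
x_n/x₀ = e^(−nδ) ≤ 0.05; take ln: n ≥ ln(1/0.05)/δ = 2.996/1.225 = 2.446.
So 3 complete cycles are required.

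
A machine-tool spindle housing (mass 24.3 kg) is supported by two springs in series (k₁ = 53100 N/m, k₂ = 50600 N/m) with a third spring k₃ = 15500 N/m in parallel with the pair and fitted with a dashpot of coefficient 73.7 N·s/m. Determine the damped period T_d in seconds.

0.152 s

Series pair: k_s = k₁k₂/(k₁+k₂) = (53100)(50600)/(53100 + 50600) = 25910 N/m. In parallel with k₃: k_eq = 25910 + 15500 = 41410 N/m.
ω_n = √(k_eq/m) = √(41410/24.3) = 41.28 rad/s.
Critical damping c_c = 2√(k_eq·m) = 2√(41410 × 24.3) = 2006 N·s/m, so ζ = c/c_c = 73.7/2006 = 0.03674.
ω_d = ω_n√(1 − ζ²) = 41.28 × √(1 − 0.00135) = 41.25 rad/s.
T_d = 2π/ω_d = 0.1523 s.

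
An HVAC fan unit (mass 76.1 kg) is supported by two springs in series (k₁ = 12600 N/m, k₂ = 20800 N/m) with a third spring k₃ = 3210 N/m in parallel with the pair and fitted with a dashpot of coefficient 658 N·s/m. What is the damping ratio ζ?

Series pair: k_s = k₁k₂/(k₁+k₂) = (12600)(20800)/(12600 + 20800) = 7847 N/m. In parallel with k₃: k_eq = 7847 + 3210 = 11060 N/m.
ω_n = √(k_eq/m) = √(11060/76.1) = 12.05 rad/s.
Critical damping c_c = 2√(k_eq·m) = 2√(11060 × 76.1) = 1835 N·s/m, so ζ = c/c_c = 658/1835 = 0.3587.

0.359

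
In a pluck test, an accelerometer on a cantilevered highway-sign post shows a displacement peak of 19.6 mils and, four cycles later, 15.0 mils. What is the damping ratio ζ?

Logarithmic decrement δ = (1/n)·ln(x₀/x_n) = (1/4)·ln(19.6/15.0) = (1/4)·ln(1.307) = 0.06687.
ζ = δ/√(4π² + δ²) = 0.06687/√(39.48 + 0.00447) = 0.06687/6.284 = 0.01064.

0.0106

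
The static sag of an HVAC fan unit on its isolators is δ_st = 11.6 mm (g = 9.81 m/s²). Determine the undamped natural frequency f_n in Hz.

ω_n = √(g/δ_st) = √(9.81/0.0116) = √845.7 = 29.08 rad/s.
f_n = ω_n/(2π) = 29.08/6.283 = 4.628 Hz.

4.63 Hz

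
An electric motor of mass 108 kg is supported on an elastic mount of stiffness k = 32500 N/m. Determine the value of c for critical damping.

c_c = 2√(k·m) = 2√(32500 × 108) = 2 × 1873 = 3747 N·s/m.

3750 N·s/m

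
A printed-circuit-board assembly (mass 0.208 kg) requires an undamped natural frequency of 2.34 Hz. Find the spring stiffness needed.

45.0 N/m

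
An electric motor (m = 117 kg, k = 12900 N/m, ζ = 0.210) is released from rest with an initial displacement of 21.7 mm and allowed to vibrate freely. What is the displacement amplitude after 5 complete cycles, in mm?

0.0255 mm

Logarithmic decrement δ = 2πζ/√(1 − ζ²) = 2π × 0.2100/√(1 − 0.0441) = 1.350.
After n cycles, x_n/x₀ = e^(−nδ), so x_5 = 21.7 × e^(−5 × 1.350) = 21.7 × 0.001173 = 0.02546 mm.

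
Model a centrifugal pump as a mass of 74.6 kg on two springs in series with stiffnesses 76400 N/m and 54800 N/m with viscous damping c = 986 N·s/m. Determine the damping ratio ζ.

Series springs: 1/k_eq = 1/76400 + 1/54800 = 3.134×10^-5, so k_eq = 31910 N/m.
ω_n = √(k_eq/m) = √(31910/74.6) = 20.68 rad/s.
Critical damping c_c = 2√(k_eq·m) = 2√(31910 × 74.6) = 3086 N·s/m, so ζ = c/c_c = 986/3086 = 0.3195.

0.320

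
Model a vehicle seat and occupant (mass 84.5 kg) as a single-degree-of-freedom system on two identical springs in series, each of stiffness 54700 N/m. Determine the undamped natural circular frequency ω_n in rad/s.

18.0 rad/s

Series springs: 1/k_eq = 2/54700, so k_eq = 54700/2 = 27350 N/m.
ω_n = √(k_eq/m) = √(27350/84.5) = √323.7 = 17.99 rad/s.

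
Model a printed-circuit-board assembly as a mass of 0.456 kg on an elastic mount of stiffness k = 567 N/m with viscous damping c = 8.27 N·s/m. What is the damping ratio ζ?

0.257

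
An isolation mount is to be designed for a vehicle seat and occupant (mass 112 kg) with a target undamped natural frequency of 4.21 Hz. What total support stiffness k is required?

78400 N/m

ω_n = 2πf_n = 2π × 4.21 = 26.45 rad/s.
k = m·ω_n² = 112 × 26.45² = 112 × 699.7 = 78370 N/m.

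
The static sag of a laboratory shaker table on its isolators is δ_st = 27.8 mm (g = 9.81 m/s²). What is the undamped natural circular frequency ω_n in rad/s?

18.8 rad/s

ω_n = √(g/δ_st) = √(9.81/0.0278) = √352.9 = 18.79 rad/s.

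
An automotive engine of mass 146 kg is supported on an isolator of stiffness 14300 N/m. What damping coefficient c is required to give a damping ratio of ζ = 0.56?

1620 N·s/m

c_c = 2√(k·m) = 2√(14300 × 146) = 2890 N·s/m.
c = ζ·c_c = 0.56 × 2890 = 1618 N·s/m.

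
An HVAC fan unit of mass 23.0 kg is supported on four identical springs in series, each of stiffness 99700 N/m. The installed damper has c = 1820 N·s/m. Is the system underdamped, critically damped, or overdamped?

Series springs: 1/k_eq = 4/99700, so k_eq = 99700/4 = 24920 N/m.
c_c = 2√(k_eq·m) = 1514 N·s/m; ζ = c/c_c = 1820/1514 = 1.20.
Since ζ > 1 the system is overdamped.

overdamped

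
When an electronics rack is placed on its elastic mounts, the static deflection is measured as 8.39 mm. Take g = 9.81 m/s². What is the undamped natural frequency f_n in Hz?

5.44 Hz

ω_n = √(g/δ_st) = √(9.81/0.00839) = √1169 = 34.19 rad/s.
f_n = ω_n/(2π) = 34.19/6.283 = 5.442 Hz.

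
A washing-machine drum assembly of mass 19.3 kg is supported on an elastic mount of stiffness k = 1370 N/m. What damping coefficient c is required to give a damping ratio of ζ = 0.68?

221 N·s/m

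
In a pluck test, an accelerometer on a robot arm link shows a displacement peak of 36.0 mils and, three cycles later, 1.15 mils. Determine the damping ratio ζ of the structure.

Logarithmic decrement δ = (1/n)·ln(x₀/x_n) = (1/3)·ln(36.0/1.15) = (1/3)·ln(31.30) = 1.148.
ζ = δ/√(4π² + δ²) = 1.148/√(39.48 + 1.32) = 1.148/6.387 = 0.1797.

0.180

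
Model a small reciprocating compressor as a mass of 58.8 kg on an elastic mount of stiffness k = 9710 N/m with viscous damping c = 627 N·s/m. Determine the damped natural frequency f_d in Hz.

ω_n = √(k/m) = √(9710/58.8) = 12.85 rad/s.
Critical damping c_c = 2√(k·m) = 2√(9710 × 58.8) = 1511 N·s/m, so ζ = c/c_c = 627/1511 = 0.4149.
ω_d = ω_n√(1 − ζ²) = 12.85 × √(1 − 0.172) = 11.69 rad/s.
f_d = ω_d/(2π) = 1.861 Hz.

1.86 Hz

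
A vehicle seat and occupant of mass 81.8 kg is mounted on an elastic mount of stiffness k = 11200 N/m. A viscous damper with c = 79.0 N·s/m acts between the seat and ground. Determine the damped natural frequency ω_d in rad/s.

11.7 rad/s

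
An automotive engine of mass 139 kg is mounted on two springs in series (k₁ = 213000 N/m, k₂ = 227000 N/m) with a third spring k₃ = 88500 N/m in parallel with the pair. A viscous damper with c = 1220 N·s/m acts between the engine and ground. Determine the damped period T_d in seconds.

Series pair: k_s = k₁k₂/(k₁+k₂) = (213000)(227000)/(213000 + 227000) = 109900 N/m. In parallel with k₃: k_eq = 109900 + 88500 = 198400 N/m.
ω_n = √(k_eq/m) = √(198400/139) = 37.78 rad/s.
Critical damping c_c = 2√(k_eq·m) = 2√(198400 × 139) = 10500 N·s/m, so ζ = c/c_c = 1220/10500 = 0.1162.
ω_d = ω_n√(1 − ζ²) = 37.78 × √(1 − 0.0135) = 37.52 rad/s.
T_d = 2π/ω_d = 0.1674 s.

0.167 s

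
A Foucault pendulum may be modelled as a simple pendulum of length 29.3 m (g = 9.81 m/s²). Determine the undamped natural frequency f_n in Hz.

0.0921 Hz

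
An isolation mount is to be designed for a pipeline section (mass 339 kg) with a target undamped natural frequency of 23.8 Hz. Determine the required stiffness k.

ω_n = 2πf_n = 2π × 23.8 = 149.5 rad/s.
k = m·ω_n² = 339 × 149.5² = 339 × 22360 = 7581000 N/m.

7580000 N/m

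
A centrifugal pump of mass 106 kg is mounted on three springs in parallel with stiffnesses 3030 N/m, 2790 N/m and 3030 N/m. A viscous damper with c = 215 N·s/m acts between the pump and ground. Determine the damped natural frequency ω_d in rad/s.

Parallel springs add: k_eq = 3030 + 2790 + 3030 = 8850 N/m.
ω_n = √(k_eq/m) = √(8850/106) = 9.137 rad/s.
Critical damping c_c = 2√(k_eq·m) = 2√(8850 × 106) = 1937 N·s/m, so ζ = c/c_c = 215/1937 = 0.1110.
ω_d = ω_n√(1 − ζ²) = 9.137 × √(1 − 0.0123) = 9.081 rad/s.

9.08 rad/s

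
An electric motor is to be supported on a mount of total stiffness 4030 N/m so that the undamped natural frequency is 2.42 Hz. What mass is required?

17.4 kg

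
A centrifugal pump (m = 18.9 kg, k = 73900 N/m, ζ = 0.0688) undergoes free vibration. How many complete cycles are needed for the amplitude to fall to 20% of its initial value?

Logarithmic decrement δ = 2πζ/√(1 − ζ²) = 2π × 0.06880/√(1 − 0.00473) = 0.4333.
x_n/x₀ = e^(−nδ) ≤ 0.2; take ln: n ≥ ln(1/0.2)/δ = 1.609/0.4333 = 3.714.
So 4 complete cycles are required.

4 cycles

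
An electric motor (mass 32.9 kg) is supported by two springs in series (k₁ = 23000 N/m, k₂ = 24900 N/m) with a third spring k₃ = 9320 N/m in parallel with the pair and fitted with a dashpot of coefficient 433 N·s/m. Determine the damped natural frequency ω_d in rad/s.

24.6 rad/s

Series pair: k_s = k₁k₂/(k₁+k₂) = (23000)(24900)/(23000 + 24900) = 11960 N/m. In parallel with k₃: k_eq = 11960 + 9320 = 21280 N/m.
ω_n = √(k_eq/m) = √(21280/32.9) = 25.43 rad/s.
Critical damping c_c = 2√(k_eq·m) = 2√(21280 × 32.9) = 1673 N·s/m, so ζ = c/c_c = 433/1673 = 0.2588.
ω_d = ω_n√(1 − ζ²) = 25.43 × √(1 − 0.0670) = 24.56 rad/s.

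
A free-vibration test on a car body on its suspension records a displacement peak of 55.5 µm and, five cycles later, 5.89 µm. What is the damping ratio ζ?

Logarithmic decrement δ = (1/n)·ln(x₀/x_n) = (1/5)·ln(55.5/5.89) = (1/5)·ln(9.423) = 0.4486.
ζ = δ/√(4π² + δ²) = 0.4486/√(39.48 + 0.201) = 0.4486/6.299 = 0.07122.

0.0712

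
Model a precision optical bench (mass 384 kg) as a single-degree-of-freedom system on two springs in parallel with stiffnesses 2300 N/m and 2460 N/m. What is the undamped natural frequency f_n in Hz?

0.560 Hz

Parallel springs add: k_eq = 2300 + 2460 = 4760 N/m.
ω_n = √(k_eq/m) = √(4760/384) = √12.40 = 3.521 rad/s.
f_n = ω_n/(2π) = 3.521/6.283 = 0.5603 Hz.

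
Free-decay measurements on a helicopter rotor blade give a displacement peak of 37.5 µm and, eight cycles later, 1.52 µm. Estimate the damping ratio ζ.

0.0636

Logarithmic decrement δ = (1/n)·ln(x₀/x_n) = (1/8)·ln(37.5/1.52) = (1/8)·ln(24.67) = 0.4007.
ζ = δ/√(4π² + δ²) = 0.4007/√(39.48 + 0.161) = 0.4007/6.296 = 0.06364.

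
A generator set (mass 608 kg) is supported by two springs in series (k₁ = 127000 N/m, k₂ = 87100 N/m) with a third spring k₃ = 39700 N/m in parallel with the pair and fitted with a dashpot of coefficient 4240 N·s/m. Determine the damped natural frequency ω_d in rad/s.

11.8 rad/s

Series pair: k_s = k₁k₂/(k₁+k₂) = (127000)(87100)/(127000 + 87100) = 51670 N/m. In parallel with k₃: k_eq = 51670 + 39700 = 91370 N/m.
ω_n = √(k_eq/m) = √(91370/608) = 12.26 rad/s.
Critical damping c_c = 2√(k_eq·m) = 2√(91370 × 608) = 14910 N·s/m, so ζ = c/c_c = 4240/14910 = 0.2844.
ω_d = ω_n√(1 − ζ²) = 12.26 × √(1 − 0.0809) = 11.75 rad/s.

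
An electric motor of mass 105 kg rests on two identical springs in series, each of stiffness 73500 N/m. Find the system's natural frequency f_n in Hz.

2.98 Hz

Series springs: 1/k_eq = 2/73500, so k_eq = 73500/2 = 36750 N/m.
ω_n = √(k_eq/m) = √(36750/105) = √350.0 = 18.71 rad/s.
f_n = ω_n/(2π) = 18.71/6.283 = 2.978 Hz.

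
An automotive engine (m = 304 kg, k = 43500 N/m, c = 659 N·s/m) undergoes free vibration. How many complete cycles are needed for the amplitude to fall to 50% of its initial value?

ζ = c/(2√(km)) = 659/(2√(43500 × 304)) = 659/7273 = 0.09061.
Logarithmic decrement δ = 2πζ/√(1 − ζ²) = 2π × 0.09061/√(1 − 0.00821) = 0.5717.
x_n/x₀ = e^(−nδ) ≤ 0.5; take ln: n ≥ ln(1/0.5)/δ = 0.6931/0.5717 = 1.212.
So 2 complete cycles are required.

2 cycles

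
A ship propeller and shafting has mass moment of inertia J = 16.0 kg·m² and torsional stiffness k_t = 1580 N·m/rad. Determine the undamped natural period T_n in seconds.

ω_n = √(k_t/J) = √(1580/16.0) = √98.75 = 9.937 rad/s.
T_n = 2π/ω_n = 6.283/9.937 = 0.6323 s.

0.632 s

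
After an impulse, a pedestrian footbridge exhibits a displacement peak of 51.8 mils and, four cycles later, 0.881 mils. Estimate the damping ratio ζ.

0.160

Logarithmic decrement δ = (1/n)·ln(x₀/x_n) = (1/4)·ln(51.8/0.881) = (1/4)·ln(58.80) = 1.019.
ζ = δ/√(4π² + δ²) = 1.019/√(39.48 + 1.04) = 1.019/6.365 = 0.1600.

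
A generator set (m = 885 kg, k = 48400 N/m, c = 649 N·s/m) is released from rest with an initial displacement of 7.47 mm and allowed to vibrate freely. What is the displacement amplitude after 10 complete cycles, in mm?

ζ = c/(2√(km)) = 649/(2√(48400 × 885)) = 649/13090 = 0.04958.
Logarithmic decrement δ = 2πζ/√(1 − ζ²) = 2π × 0.04958/√(1 − 0.00246) = 0.3119.
After n cycles, x_n/x₀ = e^(−nδ), so x_10 = 7.47 × e^(−10 × 0.3119) = 7.47 × 0.04420 = 0.3301 mm.

0.330 mm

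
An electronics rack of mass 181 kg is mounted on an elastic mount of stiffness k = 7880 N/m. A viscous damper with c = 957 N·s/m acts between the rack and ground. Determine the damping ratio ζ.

ω_n = √(k/m) = √(7880/181) = 6.598 rad/s.
Critical damping c_c = 2√(k·m) = 2√(7880 × 181) = 2389 N·s/m, so ζ = c/c_c = 957/2389 = 0.4007.

0.401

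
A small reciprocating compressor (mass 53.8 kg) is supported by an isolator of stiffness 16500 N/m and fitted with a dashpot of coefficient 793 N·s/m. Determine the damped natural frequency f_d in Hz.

ω_n = √(k/m) = √(16500/53.8) = 17.51 rad/s.
Critical damping c_c = 2√(k·m) = 2√(16500 × 53.8) = 1884 N·s/m, so ζ = c/c_c = 793/1884 = 0.4208.
ω_d = ω_n√(1 − ζ²) = 17.51 × √(1 − 0.177) = 15.89 rad/s.
f_d = ω_d/(2π) = 2.528 Hz.

2.53 Hz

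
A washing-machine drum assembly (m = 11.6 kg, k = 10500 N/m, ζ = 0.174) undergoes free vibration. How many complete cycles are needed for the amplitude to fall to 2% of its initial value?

Logarithmic decrement δ = 2πζ/√(1 − ζ²) = 2π × 0.1740/√(1 − 0.0303) = 1.110.
x_n/x₀ = e^(−nδ) ≤ 0.02; take ln: n ≥ ln(1/0.02)/δ = 3.912/1.110 = 3.524.
So 4 complete cycles are required.

4 cycles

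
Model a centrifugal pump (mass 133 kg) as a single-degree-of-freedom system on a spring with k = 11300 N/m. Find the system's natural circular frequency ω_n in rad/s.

ω_n = √(k/m) = √(11300/133) = √84.96 = 9.218 rad/s.

9.22 rad/s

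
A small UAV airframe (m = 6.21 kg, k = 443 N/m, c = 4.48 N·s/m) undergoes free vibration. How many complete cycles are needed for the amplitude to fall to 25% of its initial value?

ζ = c/(2√(km)) = 4.48/(2√(443 × 6.21)) = 4.48/104.9 = 0.04271.
Logarithmic decrement δ = 2πζ/√(1 − ζ²) = 2π × 0.04271/√(1 − 0.00182) = 0.2686.
x_n/x₀ = e^(−nδ) ≤ 0.25; take ln: n ≥ ln(1/0.25)/δ = 1.386/0.2686 = 5.162.
So 6 complete cycles are required.

6 cycles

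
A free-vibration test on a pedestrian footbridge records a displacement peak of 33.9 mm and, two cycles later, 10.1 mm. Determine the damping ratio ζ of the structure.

Logarithmic decrement δ = (1/n)·ln(x₀/x_n) = (1/2)·ln(33.9/10.1) = (1/2)·ln(3.356) = 0.6054.
ζ = δ/√(4π² + δ²) = 0.6054/√(39.48 + 0.367) = 0.6054/6.312 = 0.09591.

0.0959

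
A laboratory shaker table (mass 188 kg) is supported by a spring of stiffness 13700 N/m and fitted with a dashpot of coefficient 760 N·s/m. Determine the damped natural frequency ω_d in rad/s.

ω_n = √(k/m) = √(13700/188) = 8.537 rad/s.
Critical damping c_c = 2√(k·m) = 2√(13700 × 188) = 3210 N·s/m, so ζ = c/c_c = 760/3210 = 0.2368.
ω_d = ω_n√(1 − ζ²) = 8.537 × √(1 − 0.0561) = 8.294 rad/s.

8.29 rad/s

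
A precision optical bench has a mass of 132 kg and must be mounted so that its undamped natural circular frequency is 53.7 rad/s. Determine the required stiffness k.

k = m·ω_n² = 132 × 53.70² = 132 × 2884 = 380600 N/m.

381000 N/m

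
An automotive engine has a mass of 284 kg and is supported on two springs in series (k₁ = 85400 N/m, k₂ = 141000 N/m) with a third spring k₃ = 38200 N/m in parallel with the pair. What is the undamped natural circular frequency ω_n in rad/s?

17.9 rad/s

Series pair: k_s = k₁k₂/(k₁+k₂) = (85400)(141000)/(85400 + 141000) = 53190 N/m. In parallel with k₃: k_eq = 53190 + 38200 = 91390 N/m.
ω_n = √(k_eq/m) = √(91390/284) = √321.8 = 17.94 rad/s.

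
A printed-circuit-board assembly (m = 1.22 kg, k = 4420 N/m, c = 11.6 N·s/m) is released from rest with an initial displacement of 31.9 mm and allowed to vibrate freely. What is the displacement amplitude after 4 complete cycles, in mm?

4.35 mm

ζ = c/(2√(km)) = 11.6/(2√(4420 × 1.22)) = 11.6/146.9 = 0.07898.
Logarithmic decrement δ = 2πζ/√(1 − ζ²) = 2π × 0.07898/√(1 − 0.00624) = 0.4978.
After n cycles, x_n/x₀ = e^(−nδ), so x_4 = 31.9 × e^(−4 × 0.4978) = 31.9 × 0.1365 = 4.355 mm.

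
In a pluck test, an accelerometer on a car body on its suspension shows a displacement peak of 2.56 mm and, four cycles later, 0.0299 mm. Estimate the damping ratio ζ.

0.174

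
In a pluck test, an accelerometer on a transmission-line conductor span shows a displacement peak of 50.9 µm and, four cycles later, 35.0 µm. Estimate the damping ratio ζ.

Logarithmic decrement δ = (1/n)·ln(x₀/x_n) = (1/4)·ln(50.9/35.0) = (1/4)·ln(1.454) = 0.09363.
ζ = δ/√(4π² + δ²) = 0.09363/√(39.48 + 0.00877) = 0.09363/6.284 = 0.01490.

0.0149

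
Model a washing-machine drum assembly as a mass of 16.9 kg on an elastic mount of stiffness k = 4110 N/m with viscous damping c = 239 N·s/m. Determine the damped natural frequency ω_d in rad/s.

13.9 rad/s

ω_n = √(k/m) = √(4110/16.9) = 15.59 rad/s.
Critical damping c_c = 2√(k·m) = 2√(4110 × 16.9) = 527.1 N·s/m, so ζ = c/c_c = 239/527.1 = 0.4534.
ω_d = ω_n√(1 − ζ²) = 15.59 × √(1 − 0.206) = 13.90 rad/s.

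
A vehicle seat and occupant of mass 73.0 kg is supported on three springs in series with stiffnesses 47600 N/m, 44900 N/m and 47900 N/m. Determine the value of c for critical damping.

2130 N·s/m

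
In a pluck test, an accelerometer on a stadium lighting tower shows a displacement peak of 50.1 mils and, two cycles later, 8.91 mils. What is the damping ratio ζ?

0.136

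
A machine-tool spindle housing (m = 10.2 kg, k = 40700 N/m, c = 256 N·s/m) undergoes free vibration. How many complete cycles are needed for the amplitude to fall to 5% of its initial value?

3 cycles

ζ = c/(2√(km)) = 256/(2√(40700 × 10.2)) = 256/1289 = 0.1987.
Logarithmic decrement δ = 2πζ/√(1 − ζ²) = 2π × 0.1987/√(1 − 0.0395) = 1.274.
x_n/x₀ = e^(−nδ) ≤ 0.05; take ln: n ≥ ln(1/0.05)/δ = 2.996/1.274 = 2.352.
So 3 complete cycles are required.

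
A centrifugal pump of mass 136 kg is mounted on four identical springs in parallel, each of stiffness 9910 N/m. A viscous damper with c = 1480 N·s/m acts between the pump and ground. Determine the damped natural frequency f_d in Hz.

Parallel springs add: k_eq = 4 × 9910 = 39640 N/m.
ω_n = √(k_eq/m) = √(39640/136) = 17.07 rad/s.
Critical damping c_c = 2√(k_eq·m) = 2√(39640 × 136) = 4644 N·s/m, so ζ = c/c_c = 1480/4644 = 0.3187.
ω_d = ω_n√(1 − ζ²) = 17.07 × √(1 − 0.102) = 16.18 rad/s.
f_d = ω_d/(2π) = 2.575 Hz.

2.58 Hz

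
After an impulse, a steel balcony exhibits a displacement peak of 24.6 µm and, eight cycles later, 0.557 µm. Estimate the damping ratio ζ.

Logarithmic decrement δ = (1/n)·ln(x₀/x_n) = (1/8)·ln(24.6/0.557) = (1/8)·ln(44.17) = 0.4735.
ζ = δ/√(4π² + δ²) = 0.4735/√(39.48 + 0.224) = 0.4735/6.301 = 0.07515.

0.0751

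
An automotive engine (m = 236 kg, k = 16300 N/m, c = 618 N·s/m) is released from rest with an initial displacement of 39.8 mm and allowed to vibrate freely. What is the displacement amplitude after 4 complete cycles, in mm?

0.722 mm

ζ = c/(2√(km)) = 618/(2√(16300 × 236)) = 618/3923 = 0.1575.
Logarithmic decrement δ = 2πζ/√(1 − ζ²) = 2π × 0.1575/√(1 − 0.0248) = 1.002.
After n cycles, x_n/x₀ = e^(−nδ), so x_4 = 39.8 × e^(−4 × 1.002) = 39.8 × 0.01814 = 0.7220 mm.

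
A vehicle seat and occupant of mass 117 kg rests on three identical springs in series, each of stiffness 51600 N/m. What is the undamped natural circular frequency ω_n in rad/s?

12.1 rad/s

Series springs: 1/k_eq = 3/51600, so k_eq = 51600/3 = 17200 N/m.
ω_n = √(k_eq/m) = √(17200/117) = √147.0 = 12.12 rad/s.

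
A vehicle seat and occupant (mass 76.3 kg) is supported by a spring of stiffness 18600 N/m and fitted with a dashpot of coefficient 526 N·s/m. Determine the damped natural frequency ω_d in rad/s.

15.2 rad/s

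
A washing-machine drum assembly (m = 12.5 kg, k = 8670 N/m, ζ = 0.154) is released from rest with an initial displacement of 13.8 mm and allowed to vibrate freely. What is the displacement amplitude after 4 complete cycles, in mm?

Logarithmic decrement δ = 2πζ/√(1 − ζ²) = 2π × 0.1540/√(1 − 0.0237) = 0.9793.
After n cycles, x_n/x₀ = e^(−nδ), so x_4 = 13.8 × e^(−4 × 0.9793) = 13.8 × 0.01990 = 0.2746 mm.

0.275 mm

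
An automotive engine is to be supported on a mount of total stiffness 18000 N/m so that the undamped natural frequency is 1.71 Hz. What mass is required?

ω_n = 2πf_n = 2π × 1.71 = 10.74 rad/s.
m = k/ω_n² = 18000/10.74² = 18000/115.4 = 155.9 kg.

156 kg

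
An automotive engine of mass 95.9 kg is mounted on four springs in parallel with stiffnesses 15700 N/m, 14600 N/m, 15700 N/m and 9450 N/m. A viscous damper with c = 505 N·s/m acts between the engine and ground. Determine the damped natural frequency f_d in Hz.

3.80 Hz

Parallel springs add: k_eq = 15700 + 14600 + 15700 + 9450 = 55450 N/m.
ω_n = √(k_eq/m) = √(55450/95.9) = 24.05 rad/s.
Critical damping c_c = 2√(k_eq·m) = 2√(55450 × 95.9) = 4612 N·s/m, so ζ = c/c_c = 505/4612 = 0.1095.
ω_d = ω_n√(1 − ζ²) = 24.05 × √(1 − 0.0120) = 23.90 rad/s.
f_d = ω_d/(2π) = 3.804 Hz.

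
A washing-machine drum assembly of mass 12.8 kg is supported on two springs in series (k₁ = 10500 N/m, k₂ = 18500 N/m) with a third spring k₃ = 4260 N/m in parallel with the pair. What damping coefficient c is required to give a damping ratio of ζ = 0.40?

Series pair: k_s = k₁k₂/(k₁+k₂) = (10500)(18500)/(10500 + 18500) = 6698 N/m. In parallel with k₃: k_eq = 6698 + 4260 = 10960 N/m.
c_c = 2√(k_eq·m) = 2√(10960 × 12.8) = 749.0 N·s/m.
c = ζ·c_c = 0.40 × 749.0 = 299.6 N·s/m.

300 N·s/m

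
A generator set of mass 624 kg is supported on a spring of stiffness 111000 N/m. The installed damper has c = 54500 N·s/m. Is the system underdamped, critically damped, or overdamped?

c_c = 2√(k·m) = 16640 N·s/m; ζ = c/c_c = 54500/16640 = 3.27.
Since ζ > 1 the system is overdamped.

overdamped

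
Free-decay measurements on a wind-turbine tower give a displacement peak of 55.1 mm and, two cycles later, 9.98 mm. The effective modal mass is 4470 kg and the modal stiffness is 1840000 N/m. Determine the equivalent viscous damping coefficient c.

Logarithmic decrement δ = (1/n)·ln(x₀/x_n) = (1/2)·ln(55.1/9.98) = (1/2)·ln(5.521) = 0.8543.
ζ = δ/√(4π² + δ²) = 0.8543/√(39.48 + 0.730) = 0.8543/6.341 = 0.1347.
c = ζ · 2√(km) = 0.1347 × 2√(1840000 × 4470) = 0.1347 × 181400 = 24440 N·s/m.

24400 N·s/m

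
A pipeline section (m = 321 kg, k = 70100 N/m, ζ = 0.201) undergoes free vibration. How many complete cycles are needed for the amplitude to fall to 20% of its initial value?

2 cycles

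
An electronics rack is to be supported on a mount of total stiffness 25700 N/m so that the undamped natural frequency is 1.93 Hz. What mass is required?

175 kg

ω_n = 2πf_n = 2π × 1.93 = 12.13 rad/s.
m = k/ω_n² = 25700/12.13² = 25700/147.1 = 174.8 kg.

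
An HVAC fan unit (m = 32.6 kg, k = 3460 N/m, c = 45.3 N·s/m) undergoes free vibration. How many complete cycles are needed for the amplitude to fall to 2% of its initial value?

10 cycles

ζ = c/(2√(km)) = 45.3/(2√(3460 × 32.6)) = 45.3/671.7 = 0.06744.
Logarithmic decrement δ = 2πζ/√(1 − ζ²) = 2π × 0.06744/√(1 − 0.00455) = 0.4247.
x_n/x₀ = e^(−nδ) ≤ 0.02; take ln: n ≥ ln(1/0.02)/δ = 3.912/0.4247 = 9.211.
So 10 complete cycles are required.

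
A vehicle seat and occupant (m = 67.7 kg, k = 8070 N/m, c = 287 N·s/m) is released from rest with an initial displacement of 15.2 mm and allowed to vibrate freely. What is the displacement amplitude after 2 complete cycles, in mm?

1.26 mm

ζ = c/(2√(km)) = 287/(2√(8070 × 67.7)) = 287/1478 = 0.1941.
Logarithmic decrement δ = 2πζ/√(1 − ζ²) = 2π × 0.1941/√(1 − 0.0377) = 1.243.
After n cycles, x_n/x₀ = e^(−nδ), so x_2 = 15.2 × e^(−2 × 1.243) = 15.2 × 0.08316 = 1.264 mm.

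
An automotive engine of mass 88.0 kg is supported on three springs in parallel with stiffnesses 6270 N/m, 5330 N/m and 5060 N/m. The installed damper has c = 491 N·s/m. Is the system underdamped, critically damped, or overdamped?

underdamped

Parallel springs add: k_eq = 6270 + 5330 + 5060 = 16660 N/m.
c_c = 2√(k_eq·m) = 2422 N·s/m; ζ = c/c_c = 491/2422 = 0.203.
Since ζ < 1 the system is underdamped.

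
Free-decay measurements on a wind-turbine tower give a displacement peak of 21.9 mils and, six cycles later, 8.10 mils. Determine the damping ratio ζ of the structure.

Logarithmic decrement δ = (1/n)·ln(x₀/x_n) = (1/6)·ln(21.9/8.10) = (1/6)·ln(2.704) = 0.1658.
ζ = δ/√(4π² + δ²) = 0.1658/√(39.48 + 0.0275) = 0.1658/6.285 = 0.02637.

0.0264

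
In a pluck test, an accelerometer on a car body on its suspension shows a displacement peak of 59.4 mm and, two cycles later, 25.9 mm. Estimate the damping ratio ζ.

Logarithmic decrement δ = (1/n)·ln(x₀/x_n) = (1/2)·ln(59.4/25.9) = (1/2)·ln(2.293) = 0.4150.
ζ = δ/√(4π² + δ²) = 0.4150/√(39.48 + 0.172) = 0.4150/6.297 = 0.06591.

0.0659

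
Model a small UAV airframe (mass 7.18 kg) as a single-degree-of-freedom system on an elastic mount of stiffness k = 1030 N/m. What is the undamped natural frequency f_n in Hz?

1.91 Hz

ω_n = √(k/m) = √(1030/7.18) = √143.5 = 11.98 rad/s.
f_n = ω_n/(2π) = 11.98/6.283 = 1.906 Hz.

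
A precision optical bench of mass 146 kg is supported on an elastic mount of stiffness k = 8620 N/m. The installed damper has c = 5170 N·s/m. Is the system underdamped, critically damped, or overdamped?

overdamped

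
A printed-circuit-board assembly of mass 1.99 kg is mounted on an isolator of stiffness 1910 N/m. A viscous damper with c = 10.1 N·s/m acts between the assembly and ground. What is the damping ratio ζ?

ω_n = √(k/m) = √(1910/1.99) = 30.98 rad/s.
Critical damping c_c = 2√(k·m) = 2√(1910 × 1.99) = 123.3 N·s/m, so ζ = c/c_c = 10.1/123.3 = 0.08191.

0.0819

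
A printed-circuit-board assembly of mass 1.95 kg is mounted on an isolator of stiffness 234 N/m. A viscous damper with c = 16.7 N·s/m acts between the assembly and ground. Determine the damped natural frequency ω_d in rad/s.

ω_n = √(k/m) = √(234.0/1.95) = 10.95 rad/s.
Critical damping c_c = 2√(k·m) = 2√(234.0 × 1.95) = 42.72 N·s/m, so ζ = c/c_c = 16.7/42.72 = 0.3909.
ω_d = ω_n√(1 − ζ²) = 10.95 × √(1 − 0.153) = 10.08 rad/s.

10.1 rad/s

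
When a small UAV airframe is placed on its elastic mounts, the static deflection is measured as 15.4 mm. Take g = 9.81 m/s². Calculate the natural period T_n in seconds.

0.249 s

ω_n = √(g/δ_st) = √(9.81/0.0154) = √637.0 = 25.24 rad/s.
T_n = 2π/ω_n = 6.283/25.24 = 0.2489 s.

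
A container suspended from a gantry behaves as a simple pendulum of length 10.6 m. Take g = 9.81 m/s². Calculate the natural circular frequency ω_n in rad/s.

For a simple pendulum ω_n = √(g/L) = √(9.81/10.6) = √0.9255 = 0.9620 rad/s.

0.962 rad/s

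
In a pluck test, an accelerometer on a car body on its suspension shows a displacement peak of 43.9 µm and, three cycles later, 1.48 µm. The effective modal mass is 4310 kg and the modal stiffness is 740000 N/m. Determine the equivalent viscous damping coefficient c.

Logarithmic decrement δ = (1/n)·ln(x₀/x_n) = (1/3)·ln(43.9/1.48) = (1/3)·ln(29.66) = 1.130.
ζ = δ/√(4π² + δ²) = 1.130/√(39.48 + 1.28) = 1.130/6.384 = 0.1770.
c = ζ · 2√(km) = 0.1770 × 2√(740000 × 4310) = 0.1770 × 112900 = 19990 N·s/m.

20000 N·s/m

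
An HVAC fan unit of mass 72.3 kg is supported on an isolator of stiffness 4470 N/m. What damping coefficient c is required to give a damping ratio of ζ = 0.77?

875 N·s/m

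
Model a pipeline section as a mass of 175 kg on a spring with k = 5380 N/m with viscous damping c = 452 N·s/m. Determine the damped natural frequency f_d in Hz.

0.858 Hz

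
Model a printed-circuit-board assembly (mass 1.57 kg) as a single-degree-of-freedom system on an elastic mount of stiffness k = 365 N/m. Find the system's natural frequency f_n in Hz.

2.43 Hz

ω_n = √(k/m) = √(365.0/1.57) = √232.5 = 15.25 rad/s.
f_n = ω_n/(2π) = 15.25/6.283 = 2.427 Hz.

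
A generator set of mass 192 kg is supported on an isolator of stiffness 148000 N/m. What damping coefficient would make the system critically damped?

10700 N·s/m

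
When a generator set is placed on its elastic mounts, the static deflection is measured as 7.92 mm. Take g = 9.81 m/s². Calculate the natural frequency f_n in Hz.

ω_n = √(g/δ_st) = √(9.81/0.00792) = √1239 = 35.19 rad/s.
f_n = ω_n/(2π) = 35.19/6.283 = 5.601 Hz.

5.60 Hz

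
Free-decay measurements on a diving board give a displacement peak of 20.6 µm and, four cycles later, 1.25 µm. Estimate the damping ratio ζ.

Logarithmic decrement δ = (1/n)·ln(x₀/x_n) = (1/4)·ln(20.6/1.25) = (1/4)·ln(16.48) = 0.7005.
ζ = δ/√(4π² + δ²) = 0.7005/√(39.48 + 0.491) = 0.7005/6.322 = 0.1108.

0.111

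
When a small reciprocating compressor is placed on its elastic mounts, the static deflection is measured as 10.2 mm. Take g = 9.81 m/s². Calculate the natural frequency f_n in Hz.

4.94 Hz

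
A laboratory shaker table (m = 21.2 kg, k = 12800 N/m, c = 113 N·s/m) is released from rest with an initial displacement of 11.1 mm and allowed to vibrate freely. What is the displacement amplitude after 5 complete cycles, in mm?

0.360 mm

ζ = c/(2√(km)) = 113/(2√(12800 × 21.2)) = 113/1042 = 0.1085.
Logarithmic decrement δ = 2πζ/√(1 − ζ²) = 2π × 0.1085/√(1 − 0.0118) = 0.6855.
After n cycles, x_n/x₀ = e^(−nδ), so x_5 = 11.1 × e^(−5 × 0.6855) = 11.1 × 0.03246 = 0.3603 mm.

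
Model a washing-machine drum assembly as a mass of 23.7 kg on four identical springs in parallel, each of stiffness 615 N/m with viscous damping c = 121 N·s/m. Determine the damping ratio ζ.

0.251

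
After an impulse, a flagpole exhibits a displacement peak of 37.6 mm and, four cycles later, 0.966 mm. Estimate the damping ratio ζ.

Logarithmic decrement δ = (1/n)·ln(x₀/x_n) = (1/4)·ln(37.6/0.966) = (1/4)·ln(38.92) = 0.9154.
ζ = δ/√(4π² + δ²) = 0.9154/√(39.48 + 0.838) = 0.9154/6.350 = 0.1442.

0.144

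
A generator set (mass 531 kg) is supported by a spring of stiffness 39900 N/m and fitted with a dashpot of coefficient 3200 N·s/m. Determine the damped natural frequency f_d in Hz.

1.29 Hz

ω_n = √(k/m) = √(39900/531) = 8.668 rad/s.
Critical damping c_c = 2√(k·m) = 2√(39900 × 531) = 9206 N·s/m, so ζ = c/c_c = 3200/9206 = 0.3476.
ω_d = ω_n√(1 − ζ²) = 8.668 × √(1 − 0.121) = 8.128 rad/s.
f_d = ω_d/(2π) = 1.294 Hz.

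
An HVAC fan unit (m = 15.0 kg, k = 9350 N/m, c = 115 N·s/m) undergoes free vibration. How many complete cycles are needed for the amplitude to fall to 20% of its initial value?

2 cycles

ζ = c/(2√(km)) = 115/(2√(9350 × 15.0)) = 115/749.0 = 0.1535.
Logarithmic decrement δ = 2πζ/√(1 − ζ²) = 2π × 0.1535/√(1 − 0.0236) = 0.9763.
x_n/x₀ = e^(−nδ) ≤ 0.2; take ln: n ≥ ln(1/0.2)/δ = 1.609/0.9763 = 1.649.
So 2 complete cycles are required.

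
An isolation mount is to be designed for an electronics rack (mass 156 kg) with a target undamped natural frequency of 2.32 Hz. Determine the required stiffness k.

33100 N/m

ω_n = 2πf_n = 2π × 2.32 = 14.58 rad/s.
k = m·ω_n² = 156 × 14.58² = 156 × 212.5 = 33150 N/m.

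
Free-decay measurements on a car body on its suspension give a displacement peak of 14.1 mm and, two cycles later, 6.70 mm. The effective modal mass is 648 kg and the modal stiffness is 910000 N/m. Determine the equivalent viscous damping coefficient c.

Logarithmic decrement δ = (1/n)·ln(x₀/x_n) = (1/2)·ln(14.1/6.70) = (1/2)·ln(2.104) = 0.3720.
ζ = δ/√(4π² + δ²) = 0.3720/√(39.48 + 0.138) = 0.3720/6.294 = 0.05911.
c = ζ · 2√(km) = 0.05911 × 2√(910000 × 648) = 0.05911 × 48570 = 2871 N·s/m.

2870 N·s/m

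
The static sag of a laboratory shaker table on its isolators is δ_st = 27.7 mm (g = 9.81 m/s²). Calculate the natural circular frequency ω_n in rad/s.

ω_n = √(g/δ_st) = √(9.81/0.0277) = √354.2 = 18.82 rad/s.

18.8 rad/s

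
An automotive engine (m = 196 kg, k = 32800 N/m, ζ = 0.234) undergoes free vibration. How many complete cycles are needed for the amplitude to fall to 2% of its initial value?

3 cycles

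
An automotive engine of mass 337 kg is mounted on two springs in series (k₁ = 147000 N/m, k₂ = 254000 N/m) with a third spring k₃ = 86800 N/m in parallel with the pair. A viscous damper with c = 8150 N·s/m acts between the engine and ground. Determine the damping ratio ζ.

0.523

Series pair: k_s = k₁k₂/(k₁+k₂) = (147000)(254000)/(147000 + 254000) = 93110 N/m. In parallel with k₃: k_eq = 93110 + 86800 = 179900 N/m.
ω_n = √(k_eq/m) = √(179900/337) = 23.11 rad/s.
Critical damping c_c = 2√(k_eq·m) = 2√(179900 × 337) = 15570 N·s/m, so ζ = c/c_c = 8150/15570 = 0.5233.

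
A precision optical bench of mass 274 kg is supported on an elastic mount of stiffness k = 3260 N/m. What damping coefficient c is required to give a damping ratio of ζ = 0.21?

c_c = 2√(k·m) = 2√(3260 × 274) = 1890 N·s/m.
c = ζ·c_c = 0.21 × 1890 = 396.9 N·s/m.

397 N·s/m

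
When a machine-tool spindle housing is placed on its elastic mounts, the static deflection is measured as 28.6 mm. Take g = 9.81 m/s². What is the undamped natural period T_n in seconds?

ω_n = √(g/δ_st) = √(9.81/0.0286) = √343.0 = 18.52 rad/s.
T_n = 2π/ω_n = 6.283/18.52 = 0.3393 s.

0.339 s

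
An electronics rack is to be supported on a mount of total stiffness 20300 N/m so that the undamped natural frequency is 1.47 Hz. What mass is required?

ω_n = 2πf_n = 2π × 1.47 = 9.236 rad/s.
m = k/ω_n² = 20300/9.236² = 20300/85.31 = 238.0 kg.

238 kg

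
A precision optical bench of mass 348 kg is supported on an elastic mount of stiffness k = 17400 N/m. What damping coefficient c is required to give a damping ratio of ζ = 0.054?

c_c = 2√(k·m) = 2√(17400 × 348) = 4921 N·s/m.
c = ζ·c_c = 0.054 × 4921 = 265.8 N·s/m.

266 N·s/m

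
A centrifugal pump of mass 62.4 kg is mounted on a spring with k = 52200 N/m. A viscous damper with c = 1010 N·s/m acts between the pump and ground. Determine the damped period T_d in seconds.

0.226 s

ω_n = √(k/m) = √(52200/62.4) = 28.92 rad/s.
Critical damping c_c = 2√(k·m) = 2√(52200 × 62.4) = 3610 N·s/m, so ζ = c/c_c = 1010/3610 = 0.2798.
ω_d = ω_n√(1 − ζ²) = 28.92 × √(1 − 0.0783) = 27.77 rad/s.
T_d = 2π/ω_d = 0.2263 s.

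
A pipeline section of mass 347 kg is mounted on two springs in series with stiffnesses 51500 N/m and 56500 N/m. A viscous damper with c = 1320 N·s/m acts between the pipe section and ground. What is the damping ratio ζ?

0.216

Series springs: 1/k_eq = 1/51500 + 1/56500 = 3.712×10^-5, so k_eq = 26940 N/m.
ω_n = √(k_eq/m) = √(26940/347) = 8.812 rad/s.
Critical damping c_c = 2√(k_eq·m) = 2√(26940 × 347) = 6115 N·s/m, so ζ = c/c_c = 1320/6115 = 0.2159.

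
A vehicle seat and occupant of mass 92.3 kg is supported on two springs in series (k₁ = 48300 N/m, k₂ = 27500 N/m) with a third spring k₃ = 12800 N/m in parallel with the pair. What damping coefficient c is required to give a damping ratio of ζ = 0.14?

Series pair: k_s = k₁k₂/(k₁+k₂) = (48300)(27500)/(48300 + 27500) = 17520 N/m. In parallel with k₃: k_eq = 17520 + 12800 = 30320 N/m.
c_c = 2√(k_eq·m) = 2√(30320 × 92.3) = 3346 N·s/m.
c = ζ·c_c = 0.14 × 3346 = 468.4 N·s/m.

468 N·s/m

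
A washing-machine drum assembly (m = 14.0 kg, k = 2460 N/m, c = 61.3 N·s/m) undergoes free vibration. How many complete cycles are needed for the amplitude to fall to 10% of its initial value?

ζ = c/(2√(km)) = 61.3/(2√(2460 × 14.0)) = 61.3/371.2 = 0.1652.
Logarithmic decrement δ = 2πζ/√(1 − ζ²) = 2π × 0.1652/√(1 − 0.0273) = 1.052.
x_n/x₀ = e^(−nδ) ≤ 0.1; take ln: n ≥ ln(1/0.1)/δ = 2.303/1.052 = 2.188.
So 3 complete cycles are required.

3 cycles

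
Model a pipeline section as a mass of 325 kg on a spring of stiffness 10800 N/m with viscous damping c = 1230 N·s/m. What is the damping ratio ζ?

0.328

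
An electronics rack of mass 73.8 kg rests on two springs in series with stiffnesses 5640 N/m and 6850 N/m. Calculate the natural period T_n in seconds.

Series springs: 1/k_eq = 1/5640 + 1/6850 = 0.0003233, so k_eq = 3093 N/m.
ω_n = √(k_eq/m) = √(3093/73.8) = √41.91 = 6.474 rad/s.
T_n = 2π/ω_n = 6.283/6.474 = 0.9705 s.

0.971 s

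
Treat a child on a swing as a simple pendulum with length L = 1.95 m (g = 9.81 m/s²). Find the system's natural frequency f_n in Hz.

0.357 Hz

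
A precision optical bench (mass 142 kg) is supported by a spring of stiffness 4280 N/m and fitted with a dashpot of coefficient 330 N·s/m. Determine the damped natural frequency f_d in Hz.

0.854 Hz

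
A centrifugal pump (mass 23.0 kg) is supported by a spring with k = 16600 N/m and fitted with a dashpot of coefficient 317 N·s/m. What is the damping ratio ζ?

0.257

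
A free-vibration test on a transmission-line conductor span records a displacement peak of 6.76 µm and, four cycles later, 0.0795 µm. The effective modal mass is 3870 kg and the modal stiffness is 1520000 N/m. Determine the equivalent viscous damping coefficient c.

Logarithmic decrement δ = (1/n)·ln(x₀/x_n) = (1/4)·ln(6.76/0.0795) = (1/4)·ln(85.03) = 1.111.
ζ = δ/√(4π² + δ²) = 1.111/√(39.48 + 1.23) = 1.111/6.381 = 0.1741.
c = ζ · 2√(km) = 0.1741 × 2√(1520000 × 3870) = 0.1741 × 153400 = 26700 N·s/m.

26700 N·s/m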